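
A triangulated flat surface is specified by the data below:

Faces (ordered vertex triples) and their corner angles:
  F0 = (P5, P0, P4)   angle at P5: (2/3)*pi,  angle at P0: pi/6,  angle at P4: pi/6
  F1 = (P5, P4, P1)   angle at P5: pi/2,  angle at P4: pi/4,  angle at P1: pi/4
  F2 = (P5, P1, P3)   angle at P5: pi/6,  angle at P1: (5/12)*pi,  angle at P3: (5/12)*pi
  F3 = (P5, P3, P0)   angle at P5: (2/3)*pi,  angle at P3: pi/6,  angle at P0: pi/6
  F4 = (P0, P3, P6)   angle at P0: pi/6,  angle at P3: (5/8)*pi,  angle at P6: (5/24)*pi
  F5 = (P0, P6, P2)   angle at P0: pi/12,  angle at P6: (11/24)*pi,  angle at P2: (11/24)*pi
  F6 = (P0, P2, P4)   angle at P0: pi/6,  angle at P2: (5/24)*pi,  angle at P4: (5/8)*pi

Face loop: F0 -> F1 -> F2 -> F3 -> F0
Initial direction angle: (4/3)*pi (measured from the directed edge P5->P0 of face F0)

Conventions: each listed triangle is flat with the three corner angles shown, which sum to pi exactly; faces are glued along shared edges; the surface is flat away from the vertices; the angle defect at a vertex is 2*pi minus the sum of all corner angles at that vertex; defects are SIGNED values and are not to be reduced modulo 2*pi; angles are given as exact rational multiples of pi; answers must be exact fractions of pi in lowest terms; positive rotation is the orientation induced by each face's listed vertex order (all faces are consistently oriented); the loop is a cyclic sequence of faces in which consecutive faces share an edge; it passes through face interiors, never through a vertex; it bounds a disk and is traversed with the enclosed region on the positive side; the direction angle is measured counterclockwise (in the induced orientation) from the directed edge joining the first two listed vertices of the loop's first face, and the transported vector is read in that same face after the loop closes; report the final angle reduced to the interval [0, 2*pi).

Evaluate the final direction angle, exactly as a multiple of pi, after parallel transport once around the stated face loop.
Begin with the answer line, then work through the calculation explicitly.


Answer: final direction angle = (4/3)*pi

enclosed vertex P5: corner angles sum to 2*pi, defect = 2*pi - 2*pi = 0
the rotation equals the total enclosed defect, so the final angle is initial + defects (mod 2*pi)
final angle = (4/3)*pi + 0 = (4/3)*pi (mod 2*pi)


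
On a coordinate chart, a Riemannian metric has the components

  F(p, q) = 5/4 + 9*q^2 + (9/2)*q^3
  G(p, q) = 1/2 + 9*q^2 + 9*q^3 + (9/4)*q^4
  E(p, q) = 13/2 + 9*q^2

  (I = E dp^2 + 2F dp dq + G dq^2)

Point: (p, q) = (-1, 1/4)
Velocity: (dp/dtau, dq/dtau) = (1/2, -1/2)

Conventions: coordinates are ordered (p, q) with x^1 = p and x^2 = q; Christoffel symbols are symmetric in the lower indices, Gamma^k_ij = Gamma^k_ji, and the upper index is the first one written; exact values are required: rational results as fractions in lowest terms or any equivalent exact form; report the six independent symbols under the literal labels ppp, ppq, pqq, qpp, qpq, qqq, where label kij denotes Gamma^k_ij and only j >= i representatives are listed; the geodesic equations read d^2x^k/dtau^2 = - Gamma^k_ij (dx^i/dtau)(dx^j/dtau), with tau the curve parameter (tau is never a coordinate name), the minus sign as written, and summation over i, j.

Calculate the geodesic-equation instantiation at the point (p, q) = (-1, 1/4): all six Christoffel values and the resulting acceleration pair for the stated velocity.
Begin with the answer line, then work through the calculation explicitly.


Answer: Gamma_ppp = 964/1141, Gamma_ppq = 1241/2282, Gamma_pqq = 1889/18256, Gamma_qpp = -3616/1141, Gamma_qpq = -964/1141, Gamma_qqq = 5591/2282; accelerations (d^2p/dtau^2, d^2q/dtau^2) = (2543/73024, -2215/9128)

E = 113/16, F = 241/128, G = 1241/1024 at the point
E_p = 0, E_q = 9/2, F_p = 0, F_q = 171/32, G_p = 0, G_q = 405/64
EG - F^2 = 10269/2048;  g^inv = (2048/10269) * [[1241/1024, -241/128], [-241/128, 113/16]]
first-kind symbols [ij,l] = (1/2)(d_i g_jl + d_j g_il - d_l g_ij): [pp,p] = E_p/2 = 0, [pp,q] = F_p - E_q/2 = -9/4, [pq,p] = E_q/2 = 9/4, [pq,q] = G_p/2 = 0, [qq,p] = F_q - G_p/2 = 171/32, [qq,q] = G_q/2 = 405/128
Gamma^p_ij = (G*[ij,p] - F*[ij,q])/(EG - F^2), Gamma^q_ij = (E*[ij,q] - F*[ij,p])/(EG - F^2)
Gamma_ppp = 964/1141, Gamma_ppq = 1241/2282, Gamma_pqq = 1889/18256, Gamma_qpp = -3616/1141, Gamma_qpq = -964/1141, Gamma_qqq = 5591/2282
d^2p/dtau^2 = -(Gamma_ppp*(1/2)^2 + 2*Gamma_ppq*(1/2)*(-1/2) + Gamma_pqq*(-1/2)^2) = 2543/73024
d^2q/dtau^2 = -(Gamma_qpp*(1/2)^2 + 2*Gamma_qpq*(1/2)*(-1/2) + Gamma_qqq*(-1/2)^2) = -2215/9128


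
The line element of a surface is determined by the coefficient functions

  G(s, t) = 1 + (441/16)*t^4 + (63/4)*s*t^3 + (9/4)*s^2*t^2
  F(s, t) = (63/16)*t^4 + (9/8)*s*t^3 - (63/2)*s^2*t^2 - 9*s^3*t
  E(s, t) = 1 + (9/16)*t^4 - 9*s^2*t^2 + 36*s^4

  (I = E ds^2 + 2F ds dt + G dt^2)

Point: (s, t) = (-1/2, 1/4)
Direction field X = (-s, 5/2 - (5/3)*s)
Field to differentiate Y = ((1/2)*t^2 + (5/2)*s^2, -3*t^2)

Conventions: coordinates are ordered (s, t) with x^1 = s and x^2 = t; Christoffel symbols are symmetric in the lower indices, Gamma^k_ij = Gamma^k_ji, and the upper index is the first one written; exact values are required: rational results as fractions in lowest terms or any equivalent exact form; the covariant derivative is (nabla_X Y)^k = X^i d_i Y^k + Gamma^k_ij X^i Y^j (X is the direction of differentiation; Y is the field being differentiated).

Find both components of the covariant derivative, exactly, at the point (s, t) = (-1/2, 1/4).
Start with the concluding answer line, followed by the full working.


Answer: (nabla_X Y)^s = -177125/153912, (nabla_X Y)^t = -252875/51304

E = 12745/4096, F = -837/4096, G = 4177/4096 at the point
E_s = -279/16, E_t = -279/256, F_s = 153/512, F_t = -171/64, G_s = 27/256, G_t = 135/256
EG - F^2 = 6413/2048;  g^inv = (2048/6413) * [[4177/4096, 837/4096], [837/4096, 12745/4096]]
first-kind symbols [ij,l] = (1/2)(d_i g_jl + d_j g_il - d_l g_ij): [ss,s] = E_s/2 = -279/32, [ss,t] = F_s - E_t/2 = 27/32, [st,s] = E_t/2 = -279/512, [st,t] = G_s/2 = 27/512, [tt,s] = F_t - G_s/2 = -1395/512, [tt,t] = G_t/2 = 135/512
Gamma^s_ij = (G*[ij,s] - F*[ij,t])/(EG - F^2), Gamma^t_ij = (E*[ij,t] - F*[ij,s])/(EG - F^2)
Gamma_sss = -17856/6413, Gamma_sst = -1116/6413, Gamma_stt = -5580/6413, Gamma_tss = 1728/6413, Gamma_tst = 108/6413, Gamma_ttt = 540/6413
X = (1/2, 10/3), Y = (21/32, -3/16) at the point


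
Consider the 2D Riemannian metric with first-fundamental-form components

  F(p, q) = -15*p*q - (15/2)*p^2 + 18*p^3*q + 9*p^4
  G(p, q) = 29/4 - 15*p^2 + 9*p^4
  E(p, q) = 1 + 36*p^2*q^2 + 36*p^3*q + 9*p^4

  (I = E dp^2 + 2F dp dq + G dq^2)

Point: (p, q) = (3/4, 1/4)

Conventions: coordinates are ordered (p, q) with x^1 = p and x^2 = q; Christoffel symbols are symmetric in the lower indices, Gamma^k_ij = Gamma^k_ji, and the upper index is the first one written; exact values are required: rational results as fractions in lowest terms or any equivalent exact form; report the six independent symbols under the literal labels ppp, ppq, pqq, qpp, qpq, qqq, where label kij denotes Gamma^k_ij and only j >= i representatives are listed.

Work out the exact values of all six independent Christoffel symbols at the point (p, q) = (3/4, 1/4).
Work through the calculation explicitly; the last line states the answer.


E = 2281/256, F = -585/256, G = 425/256 at the point
E_p = 135/4, E_q = 405/16, F_p = 249/32, F_q = -117/32, G_p = -117/16, G_q = 0
EG - F^2 = 1225/128;  g^inv = (128/1225) * [[425/256, 585/256], [585/256, 2281/256]]
first-kind symbols [ij,l] = (1/2)(d_i g_jl + d_j g_il - d_l g_ij): [pp,p] = E_p/2 = 135/8, [pp,q] = F_p - E_q/2 = -39/8, [pq,p] = E_q/2 = 405/32, [pq,q] = G_p/2 = -117/32, [qq,p] = F_q - G_p/2 = 0, [qq,q] = G_q/2 = 0
Gamma^p_ij = (G*[ij,p] - F*[ij,q])/(EG - F^2), Gamma^q_ij = (E*[ij,q] - F*[ij,p])/(EG - F^2)

Answer: Gamma_ppp = 432/245, Gamma_ppq = 324/245, Gamma_pqq = 0, Gamma_qpp = -624/1225, Gamma_qpq = -468/1225, Gamma_qqq = 0


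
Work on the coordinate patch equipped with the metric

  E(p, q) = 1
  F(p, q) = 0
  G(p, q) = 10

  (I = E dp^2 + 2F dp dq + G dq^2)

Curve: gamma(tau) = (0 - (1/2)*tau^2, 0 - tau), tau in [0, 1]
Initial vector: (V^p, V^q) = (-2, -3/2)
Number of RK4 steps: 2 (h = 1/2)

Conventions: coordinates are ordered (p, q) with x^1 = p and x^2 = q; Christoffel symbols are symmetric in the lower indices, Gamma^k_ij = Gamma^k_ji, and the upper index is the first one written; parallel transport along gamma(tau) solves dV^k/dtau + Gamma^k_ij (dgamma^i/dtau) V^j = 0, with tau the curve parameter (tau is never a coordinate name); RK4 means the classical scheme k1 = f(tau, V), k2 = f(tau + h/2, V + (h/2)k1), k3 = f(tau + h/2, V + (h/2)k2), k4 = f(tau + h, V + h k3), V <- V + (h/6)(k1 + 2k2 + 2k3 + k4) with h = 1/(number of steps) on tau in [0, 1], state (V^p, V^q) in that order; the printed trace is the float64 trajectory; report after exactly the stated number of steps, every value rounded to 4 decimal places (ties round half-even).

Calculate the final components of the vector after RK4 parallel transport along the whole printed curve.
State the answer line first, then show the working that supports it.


Answer: V^p = -2.0000, V^q = -1.5000

gamma'(tau) = (-tau, -1); f(tau, V)^k = -Gamma^k_ij(gamma(tau)) gamma'^i(tau) V^j; h = 1/2; intermediate values shown to 6 dp
curve data and Christoffel symbols at the stage parameters:
  tau = 0.000000: gamma = (0.000000, 0.000000), gamma' = (0.000000, -1.000000); Gamma_ppp = 0.000000, Gamma_ppq = 0.000000, Gamma_pqq = 0.000000, Gamma_qpp = 0.000000, Gamma_qpq = 0.000000, Gamma_qqq = 0.000000
  tau = 0.250000: gamma = (-0.031250, -0.250000), gamma' = (-0.250000, -1.000000); Gamma_ppp = 0.000000, Gamma_ppq = 0.000000, Gamma_pqq = 0.000000, Gamma_qpp = 0.000000, Gamma_qpq = 0.000000, Gamma_qqq = 0.000000
  tau = 0.500000: gamma = (-0.125000, -0.500000), gamma' = (-0.500000, -1.000000); Gamma_ppp = 0.000000, Gamma_ppq = 0.000000, Gamma_pqq = 0.000000, Gamma_qpp = 0.000000, Gamma_qpq = 0.000000, Gamma_qqq = 0.000000
  tau = 0.750000: gamma = (-0.281250, -0.750000), gamma' = (-0.750000, -1.000000); Gamma_ppp = 0.000000, Gamma_ppq = 0.000000, Gamma_pqq = 0.000000, Gamma_qpp = 0.000000, Gamma_qpq = 0.000000, Gamma_qqq = 0.000000
  tau = 1.000000: gamma = (-0.500000, -1.000000), gamma' = (-1.000000, -1.000000); Gamma_ppp = 0.000000, Gamma_ppq = 0.000000, Gamma_pqq = 0.000000, Gamma_qpp = 0.000000, Gamma_qpq = 0.000000, Gamma_qqq = 0.000000
step 0: V^p = -2.0000, V^q = -1.5000
step 1: k1 = (0.000000, 0.000000), k2 = (0.000000, 0.000000), k3 = (0.000000, 0.000000), k4 = (0.000000, 0.000000); V <- V + (h/6)(k1 + 2k2 + 2k3 + k4): V^p = -2.0000, V^q = -1.5000
step 2: k1 = (0.000000, 0.000000), k2 = (0.000000, 0.000000), k3 = (0.000000, 0.000000), k4 = (0.000000, 0.000000); V <- V + (h/6)(k1 + 2k2 + 2k3 + k4): V^p = -2.0000, V^q = -1.5000


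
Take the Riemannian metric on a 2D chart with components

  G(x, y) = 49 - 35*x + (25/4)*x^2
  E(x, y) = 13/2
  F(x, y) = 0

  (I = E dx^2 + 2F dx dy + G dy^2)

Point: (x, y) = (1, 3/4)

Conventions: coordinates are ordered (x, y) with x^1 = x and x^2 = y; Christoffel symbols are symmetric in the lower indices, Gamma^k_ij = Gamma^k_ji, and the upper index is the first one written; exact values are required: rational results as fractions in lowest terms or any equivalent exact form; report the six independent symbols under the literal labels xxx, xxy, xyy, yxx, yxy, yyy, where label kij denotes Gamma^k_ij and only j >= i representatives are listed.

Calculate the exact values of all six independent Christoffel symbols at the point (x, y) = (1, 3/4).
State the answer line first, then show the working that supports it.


Answer: Gamma_xxx = 0, Gamma_xxy = 0, Gamma_xyy = 45/26, Gamma_yxx = 0, Gamma_yxy = -5/9, Gamma_yyy = 0

E = 13/2, F = 0, G = 81/4 at the point
E_x = 0, E_y = 0, F_x = 0, F_y = 0, G_x = -45/2, G_y = 0
EG - F^2 = 1053/8;  g^inv = (8/1053) * [[81/4, 0], [0, 13/2]]
first-kind symbols [ij,l] = (1/2)(d_i g_jl + d_j g_il - d_l g_ij): [xx,x] = E_x/2 = 0, [xx,y] = F_x - E_y/2 = 0, [xy,x] = E_y/2 = 0, [xy,y] = G_x/2 = -45/4, [yy,x] = F_y - G_x/2 = 45/4, [yy,y] = G_y/2 = 0
Gamma^x_ij = (G*[ij,x] - F*[ij,y])/(EG - F^2), Gamma^y_ij = (E*[ij,y] - F*[ij,x])/(EG - F^2)


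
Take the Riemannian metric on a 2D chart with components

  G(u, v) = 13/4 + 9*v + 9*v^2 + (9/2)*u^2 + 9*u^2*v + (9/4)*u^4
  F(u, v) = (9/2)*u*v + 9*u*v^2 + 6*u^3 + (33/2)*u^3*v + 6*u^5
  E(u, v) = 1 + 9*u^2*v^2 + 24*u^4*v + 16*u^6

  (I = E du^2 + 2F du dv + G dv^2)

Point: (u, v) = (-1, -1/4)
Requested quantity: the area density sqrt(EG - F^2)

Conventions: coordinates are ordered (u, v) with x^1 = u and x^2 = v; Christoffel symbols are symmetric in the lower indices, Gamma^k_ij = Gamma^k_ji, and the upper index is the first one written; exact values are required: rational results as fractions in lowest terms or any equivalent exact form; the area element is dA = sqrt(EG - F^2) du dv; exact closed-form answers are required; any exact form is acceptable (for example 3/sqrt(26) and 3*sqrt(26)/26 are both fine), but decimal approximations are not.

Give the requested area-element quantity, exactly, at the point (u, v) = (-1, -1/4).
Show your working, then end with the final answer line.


E = 185/16, F = -117/16, G = 97/16; EG - F^2 = 133/8

Answer: sqrt(EG - F^2) = sqrt(266)/4


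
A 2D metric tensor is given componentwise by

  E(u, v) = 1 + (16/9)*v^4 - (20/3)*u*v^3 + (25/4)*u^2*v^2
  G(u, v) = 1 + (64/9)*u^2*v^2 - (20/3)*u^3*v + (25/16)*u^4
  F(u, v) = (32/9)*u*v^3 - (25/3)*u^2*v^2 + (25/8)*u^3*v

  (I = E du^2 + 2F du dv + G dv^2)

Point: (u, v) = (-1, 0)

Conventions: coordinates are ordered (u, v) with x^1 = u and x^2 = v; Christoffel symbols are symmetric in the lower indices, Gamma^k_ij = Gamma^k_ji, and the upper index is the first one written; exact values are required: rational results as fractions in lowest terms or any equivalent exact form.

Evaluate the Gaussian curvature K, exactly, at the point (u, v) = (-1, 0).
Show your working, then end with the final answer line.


E = 1, F = 0, G = 41/16, EG - F^2 = 41/16 at the point
E_u = 0, E_v = 0, F_u = 0, F_v = -25/8, G_u = -25/4, G_v = 20/3
E_vv = 25/2, F_uv = 75/8, G_uu = 75/4
K follows from Brioschi's formula, (det M1 - det M2)/(EG - F^2)^2.
M1 = [[-E_vv/2 + F_uv - G_uu/2, E_u/2, F_u - E_v/2], [F_v - G_u/2, E, F], [G_v/2, F, G]] = [[-25/4, 0, 0], [0, 1, 0], [10/3, 0, 41/16]]; det M1 = -1025/64
M2 = [[0, E_v/2, G_u/2], [E_v/2, E, F], [G_u/2, F, G]] = [[0, 0, -25/8], [0, 1, 0], [-25/8, 0, 41/16]]; det M2 = -625/64
det M1 - det M2 = -25/4; K = -25/4 / (41/16)^2 = -1600/1681

Answer: K = -1600/1681


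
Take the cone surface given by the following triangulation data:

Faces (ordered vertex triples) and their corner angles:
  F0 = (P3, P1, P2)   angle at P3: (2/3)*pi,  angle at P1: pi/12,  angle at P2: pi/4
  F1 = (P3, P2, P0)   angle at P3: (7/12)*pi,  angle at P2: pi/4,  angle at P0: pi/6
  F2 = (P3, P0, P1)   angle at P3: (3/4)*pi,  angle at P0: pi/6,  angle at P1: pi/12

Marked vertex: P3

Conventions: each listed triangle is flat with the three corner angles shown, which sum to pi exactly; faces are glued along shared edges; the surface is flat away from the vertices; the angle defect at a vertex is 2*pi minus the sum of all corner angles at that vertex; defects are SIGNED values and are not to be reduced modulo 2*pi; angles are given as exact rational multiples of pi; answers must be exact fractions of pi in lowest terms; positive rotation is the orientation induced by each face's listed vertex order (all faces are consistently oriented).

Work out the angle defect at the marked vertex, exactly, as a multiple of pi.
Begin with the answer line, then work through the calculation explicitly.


Answer: defect(P3) = 0

Sum of corner angles at P3: 2*pi
defect = 2*pi - 2*pi


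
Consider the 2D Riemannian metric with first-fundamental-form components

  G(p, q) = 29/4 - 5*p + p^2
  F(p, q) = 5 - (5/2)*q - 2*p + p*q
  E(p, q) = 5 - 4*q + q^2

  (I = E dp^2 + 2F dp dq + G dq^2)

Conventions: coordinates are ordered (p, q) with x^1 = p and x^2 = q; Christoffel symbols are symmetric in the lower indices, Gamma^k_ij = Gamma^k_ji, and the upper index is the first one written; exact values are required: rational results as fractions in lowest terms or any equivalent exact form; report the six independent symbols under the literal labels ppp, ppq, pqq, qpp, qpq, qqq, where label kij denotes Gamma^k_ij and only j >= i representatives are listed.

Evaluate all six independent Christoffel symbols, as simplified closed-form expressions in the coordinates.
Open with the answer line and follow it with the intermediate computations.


Answer: Gamma_ppp = 0, Gamma_ppq = (4*q - 8)/(4*p^2 - 20*p + 4*q^2 - 16*q + 45), Gamma_pqq = 0, Gamma_qpp = 0, Gamma_qpq = (4*p - 10)/(4*p^2 - 20*p + 4*q^2 - 16*q + 45), Gamma_qqq = 0

E = 5 - 4*q + q^2; F = 5 - (5/2)*q - 2*p + p*q; G = 29/4 - 5*p + p^2
Gamma^k_ij = (1/2) g^{kl} (d_i g_jl + d_j g_il - d_l g_ij), with g^inv = (1/(EG-F^2)) [[G, -F], [-F, E]]
first partials: E_p = 0, E_q = -4 + 2*q, F_p = -2 + q, F_q = -5/2 + p, G_p = -5 + 2*p, G_q = 0
D = EG - F^2 = 45/4 - 4*q - 5*p + q^2 + p^2
expanded: Gamma^p_pp = (G E_p - 2F F_p + F E_q)/(2D), Gamma^p_pq = (G E_q - F G_p)/(2D), Gamma^p_qq = (2G F_q - G G_p - F G_q)/(2D), Gamma^q_pp = (2E F_p - E E_q - F E_p)/(2D), Gamma^q_pq = (E G_p - F E_q)/(2D), Gamma^q_qq = (E G_q - 2F F_q + F G_p)/(2D); substitute and cancel common factors


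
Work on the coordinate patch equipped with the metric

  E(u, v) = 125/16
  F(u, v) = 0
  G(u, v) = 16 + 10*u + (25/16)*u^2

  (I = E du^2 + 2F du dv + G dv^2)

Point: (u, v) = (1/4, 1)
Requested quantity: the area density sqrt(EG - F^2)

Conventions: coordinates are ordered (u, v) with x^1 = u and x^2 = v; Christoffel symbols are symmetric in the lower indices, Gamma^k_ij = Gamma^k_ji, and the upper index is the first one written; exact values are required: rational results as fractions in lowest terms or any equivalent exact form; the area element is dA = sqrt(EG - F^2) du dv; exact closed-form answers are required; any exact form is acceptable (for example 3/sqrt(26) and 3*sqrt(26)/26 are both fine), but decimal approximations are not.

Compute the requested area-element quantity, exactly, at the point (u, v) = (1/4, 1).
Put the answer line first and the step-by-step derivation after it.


Answer: sqrt(EG - F^2) = 345*sqrt(5)/64

E = 125/16, F = 0, G = 4761/256; EG - F^2 = 595125/4096


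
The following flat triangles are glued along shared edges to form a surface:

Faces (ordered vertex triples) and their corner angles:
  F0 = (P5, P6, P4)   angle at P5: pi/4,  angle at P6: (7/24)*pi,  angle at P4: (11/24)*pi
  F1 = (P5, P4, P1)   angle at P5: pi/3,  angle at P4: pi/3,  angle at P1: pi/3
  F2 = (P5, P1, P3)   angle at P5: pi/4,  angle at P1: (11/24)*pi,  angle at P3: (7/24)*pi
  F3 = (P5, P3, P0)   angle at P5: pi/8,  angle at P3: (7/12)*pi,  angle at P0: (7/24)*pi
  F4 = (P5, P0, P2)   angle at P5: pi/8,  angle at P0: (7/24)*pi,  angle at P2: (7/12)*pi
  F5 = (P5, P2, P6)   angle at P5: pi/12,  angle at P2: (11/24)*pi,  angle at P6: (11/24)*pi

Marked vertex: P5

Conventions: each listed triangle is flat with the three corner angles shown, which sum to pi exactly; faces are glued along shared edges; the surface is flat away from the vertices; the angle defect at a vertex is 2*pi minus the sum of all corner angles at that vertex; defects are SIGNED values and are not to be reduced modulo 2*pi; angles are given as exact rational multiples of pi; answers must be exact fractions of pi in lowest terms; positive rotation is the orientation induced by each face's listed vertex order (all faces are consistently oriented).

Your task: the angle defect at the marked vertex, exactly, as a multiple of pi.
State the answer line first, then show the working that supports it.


Answer: defect(P5) = (5/6)*pi

Sum of corner angles at P5: (7/6)*pi
defect = 2*pi - (7/6)*pi


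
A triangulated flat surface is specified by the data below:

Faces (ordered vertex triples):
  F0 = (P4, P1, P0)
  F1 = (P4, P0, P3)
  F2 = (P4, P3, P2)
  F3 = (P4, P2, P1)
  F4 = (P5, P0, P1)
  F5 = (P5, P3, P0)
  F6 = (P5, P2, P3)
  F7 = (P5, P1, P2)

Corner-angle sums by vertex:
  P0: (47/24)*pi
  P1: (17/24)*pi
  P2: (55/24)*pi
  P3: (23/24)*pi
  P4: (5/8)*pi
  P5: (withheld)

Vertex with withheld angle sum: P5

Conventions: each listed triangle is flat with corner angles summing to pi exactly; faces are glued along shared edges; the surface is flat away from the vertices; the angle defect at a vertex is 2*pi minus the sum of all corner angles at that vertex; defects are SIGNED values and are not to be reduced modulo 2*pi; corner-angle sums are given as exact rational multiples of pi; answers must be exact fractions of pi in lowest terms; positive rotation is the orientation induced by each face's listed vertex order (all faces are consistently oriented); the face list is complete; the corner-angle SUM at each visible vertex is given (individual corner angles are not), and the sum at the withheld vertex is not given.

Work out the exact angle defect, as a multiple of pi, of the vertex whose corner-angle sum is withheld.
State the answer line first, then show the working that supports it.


Answer: defect(P5) = (13/24)*pi

V = 6, E = 12, F = 8; chi = V - E + F = 2
Gauss-Bonnet: total defect = 2*pi*chi = 4*pi; visible defects sum to (83/24)*pi


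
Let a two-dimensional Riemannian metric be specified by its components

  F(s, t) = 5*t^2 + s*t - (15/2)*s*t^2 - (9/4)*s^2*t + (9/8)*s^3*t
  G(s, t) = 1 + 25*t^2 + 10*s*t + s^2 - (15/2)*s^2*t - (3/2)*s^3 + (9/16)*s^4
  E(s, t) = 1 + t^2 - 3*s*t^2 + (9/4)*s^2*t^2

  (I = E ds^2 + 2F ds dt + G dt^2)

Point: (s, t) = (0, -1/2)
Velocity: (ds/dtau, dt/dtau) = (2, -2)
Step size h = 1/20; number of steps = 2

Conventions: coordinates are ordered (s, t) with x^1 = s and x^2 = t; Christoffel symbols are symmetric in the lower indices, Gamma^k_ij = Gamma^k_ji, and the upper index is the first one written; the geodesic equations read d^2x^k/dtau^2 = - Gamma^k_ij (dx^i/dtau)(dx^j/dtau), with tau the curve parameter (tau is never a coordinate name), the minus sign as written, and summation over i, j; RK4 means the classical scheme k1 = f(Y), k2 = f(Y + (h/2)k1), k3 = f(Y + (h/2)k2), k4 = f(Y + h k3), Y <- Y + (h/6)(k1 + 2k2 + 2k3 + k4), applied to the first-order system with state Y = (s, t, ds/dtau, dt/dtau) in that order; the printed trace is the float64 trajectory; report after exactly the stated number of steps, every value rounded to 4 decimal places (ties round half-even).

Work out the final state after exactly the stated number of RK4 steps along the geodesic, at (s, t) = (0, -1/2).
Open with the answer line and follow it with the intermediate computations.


Answer: s = 0.2040, t = -0.6783, ds/dtau = 2.0721, dt/dtau = -1.5907

f(Y) = (ds/dtau, dt/dtau, -Gamma^s_ij Y'^i Y'^j, -Gamma^t_ij Y'^i Y'^j) with the Gammas evaluated at the stage position; h = 0.050000; intermediate values shown to 6 dp
step 0: s = 0.0000, t = -0.5000, ds/dtau = 2.0000, dt/dtau = -2.0000
step 1:
  k1: at (s, t) = (0.000000, -0.500000), (ds/dtau, dt/dtau) = (2.000000, -2.000000); Gamma_sss = -0.050000, Gamma_sst = -0.066667, Gamma_stt = -0.333333, Gamma_tss = -0.250000, Gamma_tst = -0.333333, Gamma_ttt = -1.666667; k1 = (2.000000, -2.000000, 1.000000, 5.000000)
  k2: at (s, t) = (0.050000, -0.550000), (ds/dtau, dt/dtau) = (2.025000, -1.875000); Gamma_sss = -0.049039, Gamma_sst = -0.054983, Gamma_stt = -0.297203, Gamma_tss = -0.260434, Gamma_tst = -0.292002, Gamma_ttt = -1.578391; k2 = (2.025000, -1.875000, 0.828420, 4.399582)
  k3: at (s, t) = (0.050625, -0.546875), (ds/dtau, dt/dtau) = (2.020710, -1.890010); Gamma_sss = -0.048953, Gamma_sst = -0.055144, Gamma_stt = -0.298379, Gamma_tss = -0.260160, Gamma_tst = -0.293064, Gamma_ttt = -1.585738; k3 = (2.020710, -1.890010, 0.844529, 4.488261)
  k4: at (s, t) = (0.101036, -0.594501), (ds/dtau, dt/dtau) = (2.042226, -1.775587); Gamma_sss = -0.047130, Gamma_sst = -0.044842, Gamma_stt = -0.264257, Gamma_tss = -0.269019, Gamma_tst = -0.255956, Gamma_ttt = -1.508378; k4 = (2.042226, -1.775587, 0.704487, 4.021206)
  Y <- Y + (h/6)(k1 + 2k2 + 2k3 + k4): s = 0.1011, t = -0.5942, ds/dtau = 2.0421, dt/dtau = -1.7767
step 2:
  k1: at (s, t) = (0.101114, -0.594213), (ds/dtau, dt/dtau) = (2.042087, -1.776693); Gamma_sss = -0.047123, Gamma_sst = -0.044850, Gamma_stt = -0.264341, Gamma_tss = -0.269002, Gamma_tst = -0.256027, Gamma_ttt = -1.509008; k1 = (2.042087, -1.776693, 0.705492, 4.027345)
  k2: at (s, t) = (0.152166, -0.638631), (ds/dtau, dt/dtau) = (2.059724, -1.676009); Gamma_sss = -0.044556, Gamma_sst = -0.035896, Gamma_stt = -0.232561, Gamma_tss = -0.276483, Gamma_tst = -0.222743, Gamma_ttt = -1.443104; k2 = (2.059724, -1.676009, 0.594460, 3.688785)
  k3: at (s, t) = (0.152607, -0.636114), (ds/dtau, dt/dtau) = (2.056948, -1.684473); Gamma_sss = -0.044509, Gamma_sst = -0.035969, Gamma_stt = -0.233234, Gamma_tss = -0.276348, Gamma_tst = -0.223324, Gamma_ttt = -1.448104; k3 = (2.056948, -1.684473, 0.600853, 3.730583)
  k4: at (s, t) = (0.203961, -0.678437), (ds/dtau, dt/dtau) = (2.072129, -1.590163); Gamma_sss = -0.041358, Gamma_sst = -0.028207, Gamma_stt = -0.203201, Gamma_tss = -0.282768, Gamma_tst = -0.192852, Gamma_ttt = -1.389310; k4 = (2.072129, -1.590163, 0.505514, 3.456255)
  Y <- Y + (h/6)(k1 + 2k2 + 2k3 + k4): s = 0.2040, t = -0.6783, ds/dtau = 2.0721, dt/dtau = -1.5907


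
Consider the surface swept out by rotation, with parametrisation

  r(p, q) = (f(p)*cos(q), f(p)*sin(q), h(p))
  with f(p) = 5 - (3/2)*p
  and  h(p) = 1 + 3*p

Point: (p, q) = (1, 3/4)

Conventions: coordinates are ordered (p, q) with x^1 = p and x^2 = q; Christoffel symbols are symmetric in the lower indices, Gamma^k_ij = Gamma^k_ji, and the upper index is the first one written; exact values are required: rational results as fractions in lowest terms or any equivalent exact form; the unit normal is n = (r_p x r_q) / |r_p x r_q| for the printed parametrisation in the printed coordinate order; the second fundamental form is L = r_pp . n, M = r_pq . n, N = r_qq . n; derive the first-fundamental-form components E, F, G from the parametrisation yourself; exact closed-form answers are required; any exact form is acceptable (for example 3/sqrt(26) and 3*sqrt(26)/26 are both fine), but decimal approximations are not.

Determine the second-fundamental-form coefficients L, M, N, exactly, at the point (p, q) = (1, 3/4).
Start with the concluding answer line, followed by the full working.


Answer: L = 0, M = 0, N = 7*sqrt(5)/5

f = 7/2, f' = -3/2, f'' = 0, h' = 3, h'' = 0
E = 45/4, F = 0, G = 49/4; answer radicand W^2 = 45/4
unnormalised second-form numerators: l = 0, m = 0, n = 21/2; L = l/sqrt(45/4), and similarly M = m/sqrt(W^2), N = n/sqrt(W^2)


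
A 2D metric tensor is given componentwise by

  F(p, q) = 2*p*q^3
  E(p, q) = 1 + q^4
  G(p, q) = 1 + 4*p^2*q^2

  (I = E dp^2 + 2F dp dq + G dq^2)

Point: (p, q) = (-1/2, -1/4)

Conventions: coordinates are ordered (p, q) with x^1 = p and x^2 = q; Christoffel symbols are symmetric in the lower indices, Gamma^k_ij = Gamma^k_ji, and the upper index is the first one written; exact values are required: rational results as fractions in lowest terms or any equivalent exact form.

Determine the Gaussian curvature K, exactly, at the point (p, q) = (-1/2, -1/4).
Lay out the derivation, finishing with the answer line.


E = 257/256, F = 1/64, G = 17/16, EG - F^2 = 273/256 at the point
E_p = 0, E_q = -1/16, F_p = -1/32, F_q = -3/16, G_p = -1/4, G_q = -1/2
E_qq = 3/4, F_pq = 3/8, G_pp = 1/2
K follows from Brioschi's formula, (det M1 - det M2)/(EG - F^2)^2.
M1 = [[-E_qq/2 + F_pq - G_pp/2, E_p/2, F_p - E_q/2], [F_q - G_p/2, E, F], [G_q/2, F, G]] = [[-1/4, 0, 0], [-1/16, 257/256, 1/64], [-1/4, 1/64, 17/16]]; det M1 = -273/1024
M2 = [[0, E_q/2, G_p/2], [E_q/2, E, F], [G_p/2, F, G]] = [[0, -1/32, -1/8], [-1/32, 257/256, 1/64], [-1/8, 1/64, 17/16]]; det M2 = -17/1024
det M1 - det M2 = -1/4; K = -1/4 / (273/256)^2 = -16384/74529

Answer: K = -16384/74529


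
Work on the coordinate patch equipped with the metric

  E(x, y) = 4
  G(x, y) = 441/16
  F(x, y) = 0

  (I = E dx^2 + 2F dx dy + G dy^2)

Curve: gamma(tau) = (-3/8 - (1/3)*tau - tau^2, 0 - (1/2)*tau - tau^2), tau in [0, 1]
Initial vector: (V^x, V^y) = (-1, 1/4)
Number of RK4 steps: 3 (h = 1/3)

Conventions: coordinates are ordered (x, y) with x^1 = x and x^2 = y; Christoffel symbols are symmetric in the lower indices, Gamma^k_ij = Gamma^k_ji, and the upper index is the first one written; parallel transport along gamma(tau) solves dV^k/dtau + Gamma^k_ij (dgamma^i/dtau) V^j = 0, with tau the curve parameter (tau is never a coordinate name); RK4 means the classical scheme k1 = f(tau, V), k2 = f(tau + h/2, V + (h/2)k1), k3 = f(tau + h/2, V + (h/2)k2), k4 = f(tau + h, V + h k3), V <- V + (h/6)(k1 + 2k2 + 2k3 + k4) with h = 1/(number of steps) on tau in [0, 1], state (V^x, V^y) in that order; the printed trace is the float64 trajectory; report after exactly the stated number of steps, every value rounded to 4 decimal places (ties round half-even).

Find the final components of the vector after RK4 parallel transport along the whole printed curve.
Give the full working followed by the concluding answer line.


gamma'(tau) = (-1/3 - 2*tau, -1/2 - 2*tau); f(tau, V)^k = -Gamma^k_ij(gamma(tau)) gamma'^i(tau) V^j; h = 1/3; intermediate values shown to 6 dp
curve data and Christoffel symbols at the stage parameters:
  tau = 0.000000: gamma = (-0.375000, 0.000000), gamma' = (-0.333333, -0.500000); Gamma_xxx = 0.000000, Gamma_xxy = 0.000000, Gamma_xyy = 0.000000, Gamma_yxx = 0.000000, Gamma_yxy = 0.000000, Gamma_yyy = 0.000000
  tau = 0.166667: gamma = (-0.458333, -0.111111), gamma' = (-0.666667, -0.833333); Gamma_xxx = 0.000000, Gamma_xxy = 0.000000, Gamma_xyy = 0.000000, Gamma_yxx = 0.000000, Gamma_yxy = 0.000000, Gamma_yyy = 0.000000
  tau = 0.333333: gamma = (-0.597222, -0.277778), gamma' = (-1.000000, -1.166667); Gamma_xxx = 0.000000, Gamma_xxy = 0.000000, Gamma_xyy = 0.000000, Gamma_yxx = 0.000000, Gamma_yxy = 0.000000, Gamma_yyy = 0.000000
  tau = 0.500000: gamma = (-0.791667, -0.500000), gamma' = (-1.333333, -1.500000); Gamma_xxx = 0.000000, Gamma_xxy = 0.000000, Gamma_xyy = 0.000000, Gamma_yxx = 0.000000, Gamma_yxy = 0.000000, Gamma_yyy = 0.000000
  tau = 0.666667: gamma = (-1.041667, -0.777778), gamma' = (-1.666667, -1.833333); Gamma_xxx = 0.000000, Gamma_xxy = 0.000000, Gamma_xyy = 0.000000, Gamma_yxx = 0.000000, Gamma_yxy = 0.000000, Gamma_yyy = 0.000000
  tau = 0.833333: gamma = (-1.347222, -1.111111), gamma' = (-2.000000, -2.166667); Gamma_xxx = 0.000000, Gamma_xxy = 0.000000, Gamma_xyy = 0.000000, Gamma_yxx = 0.000000, Gamma_yxy = 0.000000, Gamma_yyy = 0.000000
  tau = 1.000000: gamma = (-1.708333, -1.500000), gamma' = (-2.333333, -2.500000); Gamma_xxx = 0.000000, Gamma_xxy = 0.000000, Gamma_xyy = 0.000000, Gamma_yxx = 0.000000, Gamma_yxy = 0.000000, Gamma_yyy = 0.000000
step 0: V^x = -1.0000, V^y = 0.2500
step 1: k1 = (0.000000, 0.000000), k2 = (0.000000, 0.000000), k3 = (0.000000, 0.000000), k4 = (0.000000, 0.000000); V <- V + (h/6)(k1 + 2k2 + 2k3 + k4): V^x = -1.0000, V^y = 0.2500
step 2: k1 = (0.000000, 0.000000), k2 = (0.000000, 0.000000), k3 = (0.000000, 0.000000), k4 = (0.000000, 0.000000); V <- V + (h/6)(k1 + 2k2 + 2k3 + k4): V^x = -1.0000, V^y = 0.2500
step 3: k1 = (0.000000, 0.000000), k2 = (0.000000, 0.000000), k3 = (0.000000, 0.000000), k4 = (0.000000, 0.000000); V <- V + (h/6)(k1 + 2k2 + 2k3 + k4): V^x = -1.0000, V^y = 0.2500

Answer: V^x = -1.0000, V^y = 0.2500


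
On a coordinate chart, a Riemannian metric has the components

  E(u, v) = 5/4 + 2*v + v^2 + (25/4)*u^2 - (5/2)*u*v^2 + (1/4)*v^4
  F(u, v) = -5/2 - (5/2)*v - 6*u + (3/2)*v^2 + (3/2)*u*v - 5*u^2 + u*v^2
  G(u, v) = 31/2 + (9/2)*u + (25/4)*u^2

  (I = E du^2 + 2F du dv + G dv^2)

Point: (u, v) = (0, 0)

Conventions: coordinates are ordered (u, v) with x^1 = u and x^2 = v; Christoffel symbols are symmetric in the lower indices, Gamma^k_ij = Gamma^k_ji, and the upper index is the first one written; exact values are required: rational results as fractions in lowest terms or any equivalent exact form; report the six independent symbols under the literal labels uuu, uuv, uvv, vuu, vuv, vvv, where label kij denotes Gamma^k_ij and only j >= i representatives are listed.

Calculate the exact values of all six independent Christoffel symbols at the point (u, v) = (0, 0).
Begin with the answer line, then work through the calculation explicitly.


Answer: Gamma_uuu = -4/3, Gamma_uuv = 169/105, Gamma_uvv = -589/105, Gamma_vuu = -2/3, Gamma_vuv = 17/42, Gamma_vvv = -19/21

E = 5/4, F = -5/2, G = 31/2 at the point
E_u = 0, E_v = 2, F_u = -6, F_v = -5/2, G_u = 9/2, G_v = 0
EG - F^2 = 105/8;  g^inv = (8/105) * [[31/2, 5/2], [5/2, 5/4]]
first-kind symbols [ij,l] = (1/2)(d_i g_jl + d_j g_il - d_l g_ij): [uu,u] = E_u/2 = 0, [uu,v] = F_u - E_v/2 = -7, [uv,u] = E_v/2 = 1, [uv,v] = G_u/2 = 9/4, [vv,u] = F_v - G_u/2 = -19/4, [vv,v] = G_v/2 = 0
Gamma^u_ij = (G*[ij,u] - F*[ij,v])/(EG - F^2), Gamma^v_ij = (E*[ij,v] - F*[ij,u])/(EG - F^2)


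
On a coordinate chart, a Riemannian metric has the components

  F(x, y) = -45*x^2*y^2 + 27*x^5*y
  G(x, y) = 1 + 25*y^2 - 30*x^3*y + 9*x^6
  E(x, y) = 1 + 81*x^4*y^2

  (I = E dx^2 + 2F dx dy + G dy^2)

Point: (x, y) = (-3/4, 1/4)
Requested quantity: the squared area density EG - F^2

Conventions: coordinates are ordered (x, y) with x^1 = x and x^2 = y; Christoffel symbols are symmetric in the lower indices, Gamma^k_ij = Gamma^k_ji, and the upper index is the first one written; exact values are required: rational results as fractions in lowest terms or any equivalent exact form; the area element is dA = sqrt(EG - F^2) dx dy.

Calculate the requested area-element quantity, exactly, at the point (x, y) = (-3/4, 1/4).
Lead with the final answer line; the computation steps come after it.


Answer: EG - F^2 = 18289/2048

E = 10657/4096, F = -13041/4096, G = 30017/4096; EG - F^2 = 18289/2048


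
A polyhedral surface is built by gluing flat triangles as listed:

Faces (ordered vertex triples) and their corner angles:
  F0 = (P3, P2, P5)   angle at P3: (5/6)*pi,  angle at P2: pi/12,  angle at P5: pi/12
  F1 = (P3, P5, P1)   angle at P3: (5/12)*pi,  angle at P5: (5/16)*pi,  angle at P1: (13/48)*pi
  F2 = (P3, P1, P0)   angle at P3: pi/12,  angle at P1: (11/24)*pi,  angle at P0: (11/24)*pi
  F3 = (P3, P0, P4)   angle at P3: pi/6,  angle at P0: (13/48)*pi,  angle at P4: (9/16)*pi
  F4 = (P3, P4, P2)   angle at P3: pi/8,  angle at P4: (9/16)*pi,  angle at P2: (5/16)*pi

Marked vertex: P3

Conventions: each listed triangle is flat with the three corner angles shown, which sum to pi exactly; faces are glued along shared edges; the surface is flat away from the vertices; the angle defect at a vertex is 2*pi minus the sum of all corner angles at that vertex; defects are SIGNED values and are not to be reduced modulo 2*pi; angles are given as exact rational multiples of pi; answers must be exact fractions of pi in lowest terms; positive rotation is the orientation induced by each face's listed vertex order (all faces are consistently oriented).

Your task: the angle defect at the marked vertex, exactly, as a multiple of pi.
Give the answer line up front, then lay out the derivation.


Answer: defect(P3) = (3/8)*pi

Sum of corner angles at P3: (13/8)*pi
defect = 2*pi - (13/8)*pi


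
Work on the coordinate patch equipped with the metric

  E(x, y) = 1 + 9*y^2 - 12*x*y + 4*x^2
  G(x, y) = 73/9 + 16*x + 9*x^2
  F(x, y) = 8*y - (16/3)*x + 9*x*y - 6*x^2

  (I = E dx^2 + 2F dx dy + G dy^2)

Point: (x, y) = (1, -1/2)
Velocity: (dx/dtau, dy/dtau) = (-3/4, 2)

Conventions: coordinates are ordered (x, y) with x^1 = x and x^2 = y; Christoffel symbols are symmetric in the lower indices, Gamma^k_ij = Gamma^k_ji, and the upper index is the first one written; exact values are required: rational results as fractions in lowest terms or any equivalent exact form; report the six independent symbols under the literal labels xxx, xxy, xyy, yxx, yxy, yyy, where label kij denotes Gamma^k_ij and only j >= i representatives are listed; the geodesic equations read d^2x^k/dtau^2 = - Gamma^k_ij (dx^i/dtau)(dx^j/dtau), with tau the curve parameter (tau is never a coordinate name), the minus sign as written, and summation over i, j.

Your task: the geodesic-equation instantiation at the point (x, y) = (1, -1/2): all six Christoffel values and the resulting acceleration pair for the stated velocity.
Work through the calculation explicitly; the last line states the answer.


E = 53/4, F = -119/6, G = 298/9 at the point
E_x = 14, E_y = -21, F_x = -131/6, F_y = 17, G_x = 34, G_y = 0
EG - F^2 = 1633/36;  g^inv = (36/1633) * [[298/9, 119/6], [119/6, 53/4]]
first-kind symbols [ij,l] = (1/2)(d_i g_jl + d_j g_il - d_l g_ij): [xx,x] = E_x/2 = 7, [xx,y] = F_x - E_y/2 = -34/3, [xy,x] = E_y/2 = -21/2, [xy,y] = G_x/2 = 17, [yy,x] = F_y - G_x/2 = 0, [yy,y] = G_y/2 = 0
Gamma^x_ij = (G*[ij,x] - F*[ij,y])/(EG - F^2), Gamma^y_ij = (E*[ij,y] - F*[ij,x])/(EG - F^2)
Gamma_xxx = 252/1633, Gamma_xxy = -378/1633, Gamma_xyy = 0, Gamma_yxx = -408/1633, Gamma_yxy = 612/1633, Gamma_yyy = 0
d^2x/dtau^2 = -(Gamma_xxx*(-3/4)^2 + 2*Gamma_xxy*(-3/4)*(2) + Gamma_xyy*(2)^2) = -5103/6532
d^2y/dtau^2 = -(Gamma_yxx*(-3/4)^2 + 2*Gamma_yxy*(-3/4)*(2) + Gamma_yyy*(2)^2) = 4131/3266

Answer: Gamma_xxx = 252/1633, Gamma_xxy = -378/1633, Gamma_xyy = 0, Gamma_yxx = -408/1633, Gamma_yxy = 612/1633, Gamma_yyy = 0; accelerations (d^2x/dtau^2, d^2y/dtau^2) = (-5103/6532, 4131/3266)


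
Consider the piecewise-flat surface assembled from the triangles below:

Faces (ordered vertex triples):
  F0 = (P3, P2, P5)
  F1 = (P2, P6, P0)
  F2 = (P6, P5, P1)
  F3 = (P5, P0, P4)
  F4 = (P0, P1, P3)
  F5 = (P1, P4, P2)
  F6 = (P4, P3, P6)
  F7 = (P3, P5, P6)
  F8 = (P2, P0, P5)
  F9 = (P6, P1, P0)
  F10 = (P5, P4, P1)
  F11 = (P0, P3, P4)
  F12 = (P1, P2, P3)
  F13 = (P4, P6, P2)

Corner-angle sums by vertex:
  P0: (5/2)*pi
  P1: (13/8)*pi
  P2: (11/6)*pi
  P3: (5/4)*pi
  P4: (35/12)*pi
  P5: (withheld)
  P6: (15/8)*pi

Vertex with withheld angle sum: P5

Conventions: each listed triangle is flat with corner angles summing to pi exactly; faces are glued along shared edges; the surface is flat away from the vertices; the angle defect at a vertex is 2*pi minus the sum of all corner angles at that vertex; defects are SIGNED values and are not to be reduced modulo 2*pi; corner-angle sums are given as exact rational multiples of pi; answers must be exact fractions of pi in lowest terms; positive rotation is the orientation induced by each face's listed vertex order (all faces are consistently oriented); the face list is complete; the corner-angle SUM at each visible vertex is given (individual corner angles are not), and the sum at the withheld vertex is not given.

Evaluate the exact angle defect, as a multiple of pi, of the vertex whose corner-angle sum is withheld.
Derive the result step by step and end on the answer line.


V = 7, E = 21, F = 14; chi = V - E + F = 0
Gauss-Bonnet: total defect = 2*pi*chi = 0; visible defects sum to 0

Answer: defect(P5) = 0


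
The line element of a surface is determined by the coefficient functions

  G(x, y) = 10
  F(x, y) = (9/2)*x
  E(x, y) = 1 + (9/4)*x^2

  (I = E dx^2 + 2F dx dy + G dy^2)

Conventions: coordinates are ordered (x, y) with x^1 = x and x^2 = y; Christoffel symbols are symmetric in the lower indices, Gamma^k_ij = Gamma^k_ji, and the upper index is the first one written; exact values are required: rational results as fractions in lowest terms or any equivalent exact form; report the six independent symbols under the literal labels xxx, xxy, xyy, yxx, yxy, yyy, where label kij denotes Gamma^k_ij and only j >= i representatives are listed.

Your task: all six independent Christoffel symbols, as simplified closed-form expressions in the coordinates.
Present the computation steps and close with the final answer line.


E = 1 + (9/4)*x^2; F = (9/2)*x; G = 10
Gamma^k_ij = (1/2) g^{kl} (d_i g_jl + d_j g_il - d_l g_ij), with g^inv = (1/(EG-F^2)) [[G, -F], [-F, E]]
first partials: E_x = (9/2)*x, E_y = 0, F_x = 9/2, F_y = 0, G_x = 0, G_y = 0
D = EG - F^2 = 10 + (9/4)*x^2
expanded: Gamma^x_xx = (G E_x - 2F F_x + F E_y)/(2D), Gamma^x_xy = (G E_y - F G_x)/(2D), Gamma^x_yy = (2G F_y - G G_x - F G_y)/(2D), Gamma^y_xx = (2E F_x - E E_y - F E_x)/(2D), Gamma^y_xy = (E G_x - F E_y)/(2D), Gamma^y_yy = (E G_y - 2F F_y + F G_x)/(2D); substitute and cancel common factors

Answer: Gamma_xxx = 9*x/(9*x^2 + 40), Gamma_xxy = 0, Gamma_xyy = 0, Gamma_yxx = 18/(9*x^2 + 40), Gamma_yxy = 0, Gamma_yyy = 0
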